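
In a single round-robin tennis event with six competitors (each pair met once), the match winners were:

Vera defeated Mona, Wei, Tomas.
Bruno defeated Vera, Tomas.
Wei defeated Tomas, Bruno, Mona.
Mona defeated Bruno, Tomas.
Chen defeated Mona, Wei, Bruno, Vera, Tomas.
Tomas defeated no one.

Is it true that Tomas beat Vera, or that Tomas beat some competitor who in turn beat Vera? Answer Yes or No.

No

Tomas did not beat Vera directly.
Tomas beat no one, so there is no intermediate competitor.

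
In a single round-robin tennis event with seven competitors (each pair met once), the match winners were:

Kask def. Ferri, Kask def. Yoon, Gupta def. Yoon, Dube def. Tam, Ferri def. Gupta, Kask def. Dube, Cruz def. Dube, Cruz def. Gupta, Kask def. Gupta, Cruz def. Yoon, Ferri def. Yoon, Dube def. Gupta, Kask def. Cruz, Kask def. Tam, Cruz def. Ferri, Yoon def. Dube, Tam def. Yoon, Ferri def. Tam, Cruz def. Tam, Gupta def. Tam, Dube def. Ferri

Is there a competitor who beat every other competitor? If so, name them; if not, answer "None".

Kask has 6 wins out of 6 opponents — a perfect record.

Kask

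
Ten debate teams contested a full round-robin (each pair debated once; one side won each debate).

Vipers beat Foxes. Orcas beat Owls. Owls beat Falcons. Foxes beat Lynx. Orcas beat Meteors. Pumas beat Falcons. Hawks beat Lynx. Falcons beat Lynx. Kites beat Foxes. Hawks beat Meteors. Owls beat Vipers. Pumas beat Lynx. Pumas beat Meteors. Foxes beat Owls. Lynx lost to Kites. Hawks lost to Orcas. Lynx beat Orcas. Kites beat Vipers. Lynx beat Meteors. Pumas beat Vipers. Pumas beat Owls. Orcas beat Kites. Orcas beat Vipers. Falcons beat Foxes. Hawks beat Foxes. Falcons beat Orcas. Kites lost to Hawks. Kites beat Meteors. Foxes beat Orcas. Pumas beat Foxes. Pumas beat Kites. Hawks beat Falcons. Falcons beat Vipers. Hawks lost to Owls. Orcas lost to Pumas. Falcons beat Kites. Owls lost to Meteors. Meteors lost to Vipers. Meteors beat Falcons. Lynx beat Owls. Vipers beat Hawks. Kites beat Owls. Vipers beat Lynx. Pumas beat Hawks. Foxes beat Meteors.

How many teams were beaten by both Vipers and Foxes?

Vipers beat: Hawks, Lynx, Foxes, Meteors.
Foxes beat: Orcas, Owls, Lynx, Meteors.
Both beat: Lynx, Meteors — 2.

2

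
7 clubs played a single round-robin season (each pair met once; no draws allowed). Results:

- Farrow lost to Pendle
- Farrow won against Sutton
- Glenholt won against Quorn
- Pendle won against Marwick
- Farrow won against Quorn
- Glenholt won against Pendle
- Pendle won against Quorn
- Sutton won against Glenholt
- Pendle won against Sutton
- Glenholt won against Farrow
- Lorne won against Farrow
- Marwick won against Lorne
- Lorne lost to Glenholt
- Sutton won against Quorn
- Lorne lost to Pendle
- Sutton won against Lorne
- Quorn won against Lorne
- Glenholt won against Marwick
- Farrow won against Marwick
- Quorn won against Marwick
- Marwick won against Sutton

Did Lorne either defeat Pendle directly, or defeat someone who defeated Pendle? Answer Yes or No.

No

Lorne did not beat Pendle directly.
Lorne beat Farrow, but each of them lost to Pendle. No two-step path.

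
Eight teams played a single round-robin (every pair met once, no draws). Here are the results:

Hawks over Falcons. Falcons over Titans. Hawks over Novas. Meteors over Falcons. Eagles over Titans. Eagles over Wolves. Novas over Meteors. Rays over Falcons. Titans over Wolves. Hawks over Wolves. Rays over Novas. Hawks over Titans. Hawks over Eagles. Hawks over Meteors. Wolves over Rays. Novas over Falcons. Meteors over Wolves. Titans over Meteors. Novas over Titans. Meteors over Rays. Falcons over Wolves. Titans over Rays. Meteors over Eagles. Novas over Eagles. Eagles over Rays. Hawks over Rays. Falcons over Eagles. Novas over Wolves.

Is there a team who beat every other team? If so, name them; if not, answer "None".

Hawks

Hawks has 7 wins out of 7 opponents — a perfect record.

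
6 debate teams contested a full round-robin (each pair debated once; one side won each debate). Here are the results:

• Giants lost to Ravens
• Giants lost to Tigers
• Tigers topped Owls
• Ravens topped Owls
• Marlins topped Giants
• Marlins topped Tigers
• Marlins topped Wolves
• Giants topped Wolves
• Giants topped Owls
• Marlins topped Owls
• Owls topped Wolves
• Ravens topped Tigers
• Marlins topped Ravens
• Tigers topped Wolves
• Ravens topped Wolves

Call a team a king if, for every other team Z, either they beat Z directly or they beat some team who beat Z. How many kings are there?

Giants cannot reach Tigers, Ravens, Marlins in two steps.
Tigers cannot reach Ravens, Marlins in two steps.
Ravens cannot reach Marlins in two steps.
Marlins reaches everyone (king).
Owls cannot reach Giants, Tigers, Ravens, Marlins in two steps.
Wolves cannot reach Giants, Tigers, Ravens, Marlins, Owls in two steps.
Kings: Marlins — 1.

1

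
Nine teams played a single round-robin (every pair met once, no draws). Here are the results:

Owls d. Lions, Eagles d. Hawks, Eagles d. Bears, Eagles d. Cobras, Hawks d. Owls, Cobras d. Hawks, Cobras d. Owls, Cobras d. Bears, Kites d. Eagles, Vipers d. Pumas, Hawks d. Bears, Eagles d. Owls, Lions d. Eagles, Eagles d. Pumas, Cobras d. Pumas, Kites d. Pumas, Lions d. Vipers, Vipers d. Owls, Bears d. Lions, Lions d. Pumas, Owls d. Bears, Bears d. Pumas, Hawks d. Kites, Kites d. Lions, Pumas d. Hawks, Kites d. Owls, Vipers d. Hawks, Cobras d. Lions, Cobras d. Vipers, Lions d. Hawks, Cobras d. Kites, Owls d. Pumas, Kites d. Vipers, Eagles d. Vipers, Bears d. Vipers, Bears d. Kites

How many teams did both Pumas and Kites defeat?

0

Pumas beat: Hawks.
Kites beat: Pumas, Lions, Eagles, Vipers, Owls.
No one was beaten by both.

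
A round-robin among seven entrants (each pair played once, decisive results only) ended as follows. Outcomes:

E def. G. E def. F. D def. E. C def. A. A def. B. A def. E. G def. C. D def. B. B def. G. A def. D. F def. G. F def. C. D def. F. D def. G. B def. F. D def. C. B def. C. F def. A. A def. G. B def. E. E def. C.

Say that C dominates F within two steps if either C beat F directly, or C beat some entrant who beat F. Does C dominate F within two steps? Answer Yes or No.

No

C did not beat F directly.
C beat A, but each of them lost to F. No two-step path.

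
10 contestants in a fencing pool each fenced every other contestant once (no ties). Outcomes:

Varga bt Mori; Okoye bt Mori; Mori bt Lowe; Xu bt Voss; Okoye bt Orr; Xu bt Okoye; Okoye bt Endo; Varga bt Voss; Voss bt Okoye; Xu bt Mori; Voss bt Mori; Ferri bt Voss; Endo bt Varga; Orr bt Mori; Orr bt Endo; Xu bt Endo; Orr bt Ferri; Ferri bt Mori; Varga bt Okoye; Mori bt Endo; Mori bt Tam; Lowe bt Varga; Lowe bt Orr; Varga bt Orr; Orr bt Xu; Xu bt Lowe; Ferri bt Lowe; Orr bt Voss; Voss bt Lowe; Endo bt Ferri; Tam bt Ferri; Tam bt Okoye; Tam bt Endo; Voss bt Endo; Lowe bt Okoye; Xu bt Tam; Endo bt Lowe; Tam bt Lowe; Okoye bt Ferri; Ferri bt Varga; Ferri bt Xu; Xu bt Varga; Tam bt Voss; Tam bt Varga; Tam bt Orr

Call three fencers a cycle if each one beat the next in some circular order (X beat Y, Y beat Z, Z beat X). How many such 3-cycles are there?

Win totals: Xu 7, Mori 3, Okoye 4, Tam 7, Varga 4, Ferri 5, Endo 3, Orr 5, Voss 4, Lowe 3.
A fencer with w wins dominates both others in C(w,2) triples; summing gives 21 + 3 + 6 + 21 + 6 + 10 + 3 + 10 + 6 + 3 = 89 transitive triples.
Total triples C(10,3) = 120, so cyclic triples = 120 − 89 = 31.

31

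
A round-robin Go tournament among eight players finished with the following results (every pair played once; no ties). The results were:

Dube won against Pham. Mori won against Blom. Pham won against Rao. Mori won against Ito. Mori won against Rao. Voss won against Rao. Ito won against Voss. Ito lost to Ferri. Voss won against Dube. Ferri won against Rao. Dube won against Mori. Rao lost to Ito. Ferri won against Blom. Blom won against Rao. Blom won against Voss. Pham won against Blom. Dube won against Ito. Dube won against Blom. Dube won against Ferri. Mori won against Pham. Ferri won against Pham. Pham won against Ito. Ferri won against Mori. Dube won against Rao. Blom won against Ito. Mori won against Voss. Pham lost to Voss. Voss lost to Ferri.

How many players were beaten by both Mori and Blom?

3

Mori beat: Rao, Blom, Voss, Pham, Ito.
Blom beat: Rao, Voss, Ito.
Both beat: Rao, Voss, Ito — 3.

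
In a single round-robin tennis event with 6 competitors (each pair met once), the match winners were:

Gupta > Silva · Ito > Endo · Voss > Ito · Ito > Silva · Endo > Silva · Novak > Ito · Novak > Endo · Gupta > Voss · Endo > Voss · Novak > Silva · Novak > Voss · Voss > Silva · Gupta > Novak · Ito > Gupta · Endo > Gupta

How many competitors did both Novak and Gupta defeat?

Novak beat: Silva, Ito, Endo, Voss.
Gupta beat: Silva, Novak, Voss.
Both beat: Silva, Voss — 2.

2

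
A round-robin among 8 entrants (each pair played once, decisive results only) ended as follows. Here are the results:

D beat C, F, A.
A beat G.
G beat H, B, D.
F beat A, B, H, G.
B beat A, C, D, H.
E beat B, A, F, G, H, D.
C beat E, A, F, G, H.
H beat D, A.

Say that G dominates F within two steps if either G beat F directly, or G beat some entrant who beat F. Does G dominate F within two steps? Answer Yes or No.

G did not beat F directly.
G beat B, D, H. Of those, D beat F.

Yes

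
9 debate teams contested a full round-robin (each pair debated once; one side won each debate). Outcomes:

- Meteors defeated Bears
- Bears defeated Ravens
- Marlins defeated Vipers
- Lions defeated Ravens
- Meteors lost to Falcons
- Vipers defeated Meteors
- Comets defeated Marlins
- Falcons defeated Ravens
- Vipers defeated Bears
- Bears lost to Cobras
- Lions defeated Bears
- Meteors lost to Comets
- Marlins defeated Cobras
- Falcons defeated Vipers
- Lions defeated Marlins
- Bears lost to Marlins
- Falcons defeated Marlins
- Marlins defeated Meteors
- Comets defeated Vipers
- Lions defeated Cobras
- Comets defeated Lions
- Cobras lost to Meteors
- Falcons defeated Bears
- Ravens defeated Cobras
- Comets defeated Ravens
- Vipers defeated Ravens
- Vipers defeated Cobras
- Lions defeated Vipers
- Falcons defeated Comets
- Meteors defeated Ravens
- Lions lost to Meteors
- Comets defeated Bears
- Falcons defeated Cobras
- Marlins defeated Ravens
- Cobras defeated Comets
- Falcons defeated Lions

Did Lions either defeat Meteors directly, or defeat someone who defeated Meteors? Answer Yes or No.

Lions did not beat Meteors directly.
Lions beat Cobras, Ravens, Marlins, Vipers, Bears. Of those, Marlins beat Meteors.

Yes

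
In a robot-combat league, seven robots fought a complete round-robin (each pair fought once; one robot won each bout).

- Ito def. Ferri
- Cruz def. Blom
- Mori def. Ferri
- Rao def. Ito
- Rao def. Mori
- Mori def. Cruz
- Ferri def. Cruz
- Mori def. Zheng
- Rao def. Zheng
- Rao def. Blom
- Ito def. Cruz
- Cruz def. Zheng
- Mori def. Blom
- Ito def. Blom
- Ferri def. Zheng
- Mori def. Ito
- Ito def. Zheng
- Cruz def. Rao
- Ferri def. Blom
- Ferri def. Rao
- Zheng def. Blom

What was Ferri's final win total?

4

Ferri's results: beat Zheng, Rao, Cruz, Blom; lost to Ito, Mori.
That is 4 wins.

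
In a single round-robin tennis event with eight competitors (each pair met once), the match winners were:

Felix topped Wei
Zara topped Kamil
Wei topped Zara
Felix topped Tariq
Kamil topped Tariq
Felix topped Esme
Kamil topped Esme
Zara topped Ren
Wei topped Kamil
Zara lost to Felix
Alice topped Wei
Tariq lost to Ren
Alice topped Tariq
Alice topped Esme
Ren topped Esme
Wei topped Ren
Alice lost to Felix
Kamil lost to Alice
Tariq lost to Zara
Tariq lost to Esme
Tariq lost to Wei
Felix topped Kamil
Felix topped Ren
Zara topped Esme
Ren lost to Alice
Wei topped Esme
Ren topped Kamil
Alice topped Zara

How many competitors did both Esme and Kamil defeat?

1

Esme beat: Tariq.
Kamil beat: Tariq, Esme.
Both beat: Tariq — 1.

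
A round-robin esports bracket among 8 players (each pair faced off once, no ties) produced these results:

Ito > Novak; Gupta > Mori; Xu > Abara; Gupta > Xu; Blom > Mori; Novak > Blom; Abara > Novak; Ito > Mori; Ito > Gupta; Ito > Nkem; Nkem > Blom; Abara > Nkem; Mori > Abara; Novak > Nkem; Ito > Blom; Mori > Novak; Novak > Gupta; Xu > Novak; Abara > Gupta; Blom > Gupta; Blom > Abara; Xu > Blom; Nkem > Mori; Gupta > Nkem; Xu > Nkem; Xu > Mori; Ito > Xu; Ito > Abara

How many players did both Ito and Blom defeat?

Ito beat: Abara, Novak, Gupta, Nkem, Blom, Mori, Xu.
Blom beat: Abara, Gupta, Mori.
Both beat: Abara, Gupta, Mori — 3.

3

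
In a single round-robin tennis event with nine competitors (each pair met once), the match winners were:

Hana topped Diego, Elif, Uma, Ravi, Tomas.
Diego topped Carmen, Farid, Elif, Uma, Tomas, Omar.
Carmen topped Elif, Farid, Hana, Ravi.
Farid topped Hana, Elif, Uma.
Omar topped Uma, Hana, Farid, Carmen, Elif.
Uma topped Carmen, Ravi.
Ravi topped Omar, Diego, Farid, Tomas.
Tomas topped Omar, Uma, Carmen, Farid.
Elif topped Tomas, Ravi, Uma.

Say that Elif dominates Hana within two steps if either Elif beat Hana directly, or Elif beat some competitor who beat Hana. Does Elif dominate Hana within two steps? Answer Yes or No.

Elif did not beat Hana directly.
Elif beat Tomas, Uma, Ravi, but each of them lost to Hana. No two-step path.

No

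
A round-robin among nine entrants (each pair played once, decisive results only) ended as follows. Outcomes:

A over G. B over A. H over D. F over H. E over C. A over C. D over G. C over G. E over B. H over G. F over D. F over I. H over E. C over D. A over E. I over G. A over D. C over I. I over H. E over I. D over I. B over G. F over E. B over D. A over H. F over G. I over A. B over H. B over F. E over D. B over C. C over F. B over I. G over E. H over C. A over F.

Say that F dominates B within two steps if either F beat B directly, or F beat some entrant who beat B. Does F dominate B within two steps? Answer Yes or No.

Yes

F did not beat B directly.
F beat D, E, G, H, I. Of those, E beat B.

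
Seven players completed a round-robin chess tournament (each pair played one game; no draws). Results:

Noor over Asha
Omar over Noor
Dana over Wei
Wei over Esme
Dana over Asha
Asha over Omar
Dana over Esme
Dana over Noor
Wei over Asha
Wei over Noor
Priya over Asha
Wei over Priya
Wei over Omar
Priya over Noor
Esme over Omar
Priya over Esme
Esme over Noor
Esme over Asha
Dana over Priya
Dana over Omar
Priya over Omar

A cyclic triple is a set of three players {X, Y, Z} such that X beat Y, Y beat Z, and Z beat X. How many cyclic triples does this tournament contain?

1

Win totals: Noor 1, Omar 1, Priya 4, Asha 1, Esme 3, Dana 6, Wei 5.
A player with w wins dominates both others in C(w,2) triples; summing gives 0 + 0 + 6 + 0 + 3 + 15 + 10 = 34 transitive triples.
Total triples C(7,3) = 35, so cyclic triples = 35 − 34 = 1.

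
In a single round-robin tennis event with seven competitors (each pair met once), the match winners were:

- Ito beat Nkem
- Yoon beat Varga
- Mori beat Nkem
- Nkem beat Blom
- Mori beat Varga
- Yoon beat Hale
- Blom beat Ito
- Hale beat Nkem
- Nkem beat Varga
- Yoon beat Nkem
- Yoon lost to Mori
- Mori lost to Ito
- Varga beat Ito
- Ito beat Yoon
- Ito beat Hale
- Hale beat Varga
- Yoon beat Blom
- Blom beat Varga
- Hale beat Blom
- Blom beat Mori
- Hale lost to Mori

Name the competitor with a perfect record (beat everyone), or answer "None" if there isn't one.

Highest win total is Yoon with 4 (out of 6 possible).
Yoon lost to Ito, Mori, so no competitor went undefeated.

None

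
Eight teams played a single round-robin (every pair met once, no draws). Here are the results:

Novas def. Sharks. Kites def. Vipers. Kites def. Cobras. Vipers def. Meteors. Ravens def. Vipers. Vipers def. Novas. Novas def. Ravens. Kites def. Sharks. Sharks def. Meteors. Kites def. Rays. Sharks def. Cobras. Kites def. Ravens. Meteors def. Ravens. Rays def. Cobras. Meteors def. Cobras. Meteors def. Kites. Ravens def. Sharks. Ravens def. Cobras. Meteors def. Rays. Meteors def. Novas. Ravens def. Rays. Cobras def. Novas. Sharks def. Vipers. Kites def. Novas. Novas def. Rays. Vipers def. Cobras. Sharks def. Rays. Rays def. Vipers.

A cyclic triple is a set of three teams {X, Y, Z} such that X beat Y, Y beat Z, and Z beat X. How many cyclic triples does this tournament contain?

Win totals: Novas 3, Sharks 4, Cobras 1, Meteors 5, Vipers 3, Rays 2, Kites 6, Ravens 4.
A team with w wins dominates both others in C(w,2) triples; summing gives 3 + 6 + 0 + 10 + 3 + 1 + 15 + 6 = 44 transitive triples.
Total triples C(8,3) = 56, so cyclic triples = 56 − 44 = 12.

12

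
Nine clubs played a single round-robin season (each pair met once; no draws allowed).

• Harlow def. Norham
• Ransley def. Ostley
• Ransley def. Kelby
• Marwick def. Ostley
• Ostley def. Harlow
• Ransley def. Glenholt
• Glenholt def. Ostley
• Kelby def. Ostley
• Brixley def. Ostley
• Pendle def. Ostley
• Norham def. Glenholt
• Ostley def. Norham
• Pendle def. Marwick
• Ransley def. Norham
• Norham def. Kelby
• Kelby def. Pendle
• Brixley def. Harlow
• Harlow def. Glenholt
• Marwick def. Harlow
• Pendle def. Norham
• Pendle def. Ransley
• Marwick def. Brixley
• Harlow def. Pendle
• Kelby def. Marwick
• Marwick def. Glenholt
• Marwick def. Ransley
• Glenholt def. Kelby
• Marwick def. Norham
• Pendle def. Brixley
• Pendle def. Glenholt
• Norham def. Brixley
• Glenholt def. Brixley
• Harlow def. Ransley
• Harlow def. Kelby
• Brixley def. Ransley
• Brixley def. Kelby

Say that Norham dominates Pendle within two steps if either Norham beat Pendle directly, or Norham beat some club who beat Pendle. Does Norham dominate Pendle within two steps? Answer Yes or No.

Yes

Norham did not beat Pendle directly.
Norham beat Brixley, Kelby, Glenholt. Of those, Kelby beat Pendle.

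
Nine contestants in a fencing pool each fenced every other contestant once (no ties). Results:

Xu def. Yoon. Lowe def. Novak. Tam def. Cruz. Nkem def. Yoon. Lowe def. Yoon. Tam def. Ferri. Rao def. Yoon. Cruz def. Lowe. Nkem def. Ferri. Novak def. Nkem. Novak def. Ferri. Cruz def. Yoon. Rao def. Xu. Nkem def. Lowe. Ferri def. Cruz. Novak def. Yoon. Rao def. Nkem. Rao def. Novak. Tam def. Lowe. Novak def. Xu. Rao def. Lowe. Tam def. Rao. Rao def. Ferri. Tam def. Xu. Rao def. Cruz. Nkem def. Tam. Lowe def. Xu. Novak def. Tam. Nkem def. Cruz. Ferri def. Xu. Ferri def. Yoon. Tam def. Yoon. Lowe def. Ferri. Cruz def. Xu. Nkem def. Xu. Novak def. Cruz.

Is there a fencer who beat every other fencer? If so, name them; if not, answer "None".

None

Highest win total is Rao with 7 (out of 8 possible).
Rao lost to Tam, so no fencer went undefeated.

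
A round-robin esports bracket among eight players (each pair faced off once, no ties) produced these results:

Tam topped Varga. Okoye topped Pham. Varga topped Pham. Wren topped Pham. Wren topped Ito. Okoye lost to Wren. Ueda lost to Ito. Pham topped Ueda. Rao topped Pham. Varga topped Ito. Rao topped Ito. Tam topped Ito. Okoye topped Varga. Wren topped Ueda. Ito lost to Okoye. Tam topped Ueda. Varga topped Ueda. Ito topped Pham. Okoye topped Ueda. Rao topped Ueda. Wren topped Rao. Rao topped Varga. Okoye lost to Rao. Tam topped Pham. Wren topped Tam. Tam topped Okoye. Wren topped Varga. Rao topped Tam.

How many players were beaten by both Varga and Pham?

1

Varga beat: Ito, Ueda, Pham.
Pham beat: Ueda.
Both beat: Ueda — 1.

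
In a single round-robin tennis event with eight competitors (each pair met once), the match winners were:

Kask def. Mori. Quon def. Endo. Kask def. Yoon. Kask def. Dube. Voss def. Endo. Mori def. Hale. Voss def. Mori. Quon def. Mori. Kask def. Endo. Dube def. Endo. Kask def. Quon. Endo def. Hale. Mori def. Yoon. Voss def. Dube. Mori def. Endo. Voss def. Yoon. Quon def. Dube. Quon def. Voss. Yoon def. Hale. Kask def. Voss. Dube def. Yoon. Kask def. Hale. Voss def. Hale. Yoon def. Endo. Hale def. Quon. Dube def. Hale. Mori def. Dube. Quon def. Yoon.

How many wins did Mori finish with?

Mori's results: beat Yoon, Dube, Endo, Hale; lost to Voss, Quon, Kask.
That is 4 wins.

4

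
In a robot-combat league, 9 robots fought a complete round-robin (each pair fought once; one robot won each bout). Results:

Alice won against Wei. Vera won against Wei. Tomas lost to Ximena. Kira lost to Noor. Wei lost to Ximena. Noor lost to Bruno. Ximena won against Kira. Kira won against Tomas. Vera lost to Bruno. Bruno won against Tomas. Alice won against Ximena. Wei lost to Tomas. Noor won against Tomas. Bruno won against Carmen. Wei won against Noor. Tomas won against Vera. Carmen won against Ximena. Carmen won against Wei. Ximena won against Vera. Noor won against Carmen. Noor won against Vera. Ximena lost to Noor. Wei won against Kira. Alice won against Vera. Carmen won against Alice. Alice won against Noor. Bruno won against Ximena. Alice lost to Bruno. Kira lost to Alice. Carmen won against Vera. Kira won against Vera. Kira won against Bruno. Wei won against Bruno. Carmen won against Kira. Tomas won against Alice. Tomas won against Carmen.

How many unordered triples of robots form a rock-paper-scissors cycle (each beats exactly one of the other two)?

21

Win totals: Vera 1, Alice 5, Wei 3, Tomas 4, Bruno 6, Noor 5, Ximena 4, Kira 3, Carmen 5.
A robot with w wins dominates both others in C(w,2) triples; summing gives 0 + 10 + 3 + 6 + 15 + 10 + 6 + 3 + 10 = 63 transitive triples.
Total triples C(9,3) = 84, so cyclic triples = 84 − 63 = 21.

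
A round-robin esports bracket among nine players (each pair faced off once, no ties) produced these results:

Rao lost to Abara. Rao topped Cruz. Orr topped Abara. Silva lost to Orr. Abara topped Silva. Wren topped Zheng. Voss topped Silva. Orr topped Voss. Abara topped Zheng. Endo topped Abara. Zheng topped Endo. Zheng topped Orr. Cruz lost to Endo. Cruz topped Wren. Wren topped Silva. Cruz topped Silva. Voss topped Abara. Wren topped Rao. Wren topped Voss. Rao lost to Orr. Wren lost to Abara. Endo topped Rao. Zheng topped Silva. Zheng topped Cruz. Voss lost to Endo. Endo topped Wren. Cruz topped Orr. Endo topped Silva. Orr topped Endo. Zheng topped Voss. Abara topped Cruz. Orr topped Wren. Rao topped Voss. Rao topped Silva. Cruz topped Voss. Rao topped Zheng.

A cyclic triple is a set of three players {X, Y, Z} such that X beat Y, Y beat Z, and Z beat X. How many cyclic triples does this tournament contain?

15

Win totals: Orr 6, Zheng 5, Voss 2, Abara 5, Endo 6, Wren 4, Silva 0, Rao 4, Cruz 4.
A player with w wins dominates both others in C(w,2) triples; summing gives 15 + 10 + 1 + 10 + 15 + 6 + 0 + 6 + 6 = 69 transitive triples.
Total triples C(9,3) = 84, so cyclic triples = 84 − 69 = 15.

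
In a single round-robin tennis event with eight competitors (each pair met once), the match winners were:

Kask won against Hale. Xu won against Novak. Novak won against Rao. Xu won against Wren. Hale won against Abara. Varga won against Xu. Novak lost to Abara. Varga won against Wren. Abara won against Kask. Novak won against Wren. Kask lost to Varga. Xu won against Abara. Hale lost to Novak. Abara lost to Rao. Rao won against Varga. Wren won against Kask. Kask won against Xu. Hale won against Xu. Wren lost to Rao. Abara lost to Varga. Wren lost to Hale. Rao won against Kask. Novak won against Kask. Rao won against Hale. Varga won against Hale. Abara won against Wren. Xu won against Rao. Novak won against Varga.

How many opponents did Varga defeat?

5

Varga's results: beat Xu, Abara, Wren, Hale, Kask; lost to Novak, Rao.
That is 5 wins.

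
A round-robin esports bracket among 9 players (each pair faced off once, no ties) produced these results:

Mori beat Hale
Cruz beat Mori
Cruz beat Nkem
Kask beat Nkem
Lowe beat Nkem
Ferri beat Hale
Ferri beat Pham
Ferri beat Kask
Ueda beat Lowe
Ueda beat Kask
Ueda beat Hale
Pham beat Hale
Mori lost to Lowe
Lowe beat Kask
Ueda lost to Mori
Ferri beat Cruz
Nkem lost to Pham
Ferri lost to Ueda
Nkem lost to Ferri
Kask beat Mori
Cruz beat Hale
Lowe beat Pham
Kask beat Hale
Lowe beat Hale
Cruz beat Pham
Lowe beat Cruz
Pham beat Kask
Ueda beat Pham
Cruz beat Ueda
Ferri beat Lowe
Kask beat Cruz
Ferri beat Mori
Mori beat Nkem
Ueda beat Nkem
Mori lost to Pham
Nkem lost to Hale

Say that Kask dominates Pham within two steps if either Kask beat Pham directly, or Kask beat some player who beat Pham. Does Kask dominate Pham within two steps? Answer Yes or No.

Yes

Kask did not beat Pham directly.
Kask beat Cruz, Hale, Nkem, Mori. Of those, Cruz beat Pham.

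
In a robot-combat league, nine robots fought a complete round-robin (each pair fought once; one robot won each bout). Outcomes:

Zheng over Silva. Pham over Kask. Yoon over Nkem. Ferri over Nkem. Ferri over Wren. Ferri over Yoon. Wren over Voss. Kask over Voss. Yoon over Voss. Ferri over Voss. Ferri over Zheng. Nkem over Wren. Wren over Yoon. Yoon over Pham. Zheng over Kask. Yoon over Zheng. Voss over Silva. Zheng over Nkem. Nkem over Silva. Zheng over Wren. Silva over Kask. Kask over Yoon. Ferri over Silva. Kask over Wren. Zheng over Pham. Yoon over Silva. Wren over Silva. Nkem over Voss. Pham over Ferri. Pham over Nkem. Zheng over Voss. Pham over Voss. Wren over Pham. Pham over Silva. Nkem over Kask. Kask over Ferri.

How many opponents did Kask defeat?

4

Kask's results: beat Wren, Voss, Ferri, Yoon; lost to Zheng, Silva, Pham, Nkem.
That is 4 wins.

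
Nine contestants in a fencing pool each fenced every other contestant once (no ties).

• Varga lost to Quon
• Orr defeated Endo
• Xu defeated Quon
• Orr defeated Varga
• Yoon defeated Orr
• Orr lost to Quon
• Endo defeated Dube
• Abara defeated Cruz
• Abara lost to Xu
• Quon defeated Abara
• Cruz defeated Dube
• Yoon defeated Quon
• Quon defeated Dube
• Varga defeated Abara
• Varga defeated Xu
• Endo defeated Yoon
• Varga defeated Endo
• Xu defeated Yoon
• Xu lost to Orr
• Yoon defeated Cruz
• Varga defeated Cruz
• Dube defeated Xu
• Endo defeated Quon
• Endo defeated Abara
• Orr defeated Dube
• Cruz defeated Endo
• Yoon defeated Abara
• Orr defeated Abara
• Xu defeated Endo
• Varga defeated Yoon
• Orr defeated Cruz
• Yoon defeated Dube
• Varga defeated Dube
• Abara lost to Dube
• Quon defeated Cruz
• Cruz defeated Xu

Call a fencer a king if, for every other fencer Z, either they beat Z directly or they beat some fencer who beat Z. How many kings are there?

6

Varga reaches everyone (king).
Dube cannot reach Varga, Orr in two steps.
Yoon reaches everyone (king).
Orr reaches everyone (king).
Abara cannot reach Varga, Yoon, Orr, Quon in two steps.
Xu reaches everyone (king).
Endo reaches everyone (king).
Quon reaches everyone (king).
Cruz cannot reach Varga, Orr in two steps.
Kings: Varga, Yoon, Orr, Xu, Endo, Quon — 6.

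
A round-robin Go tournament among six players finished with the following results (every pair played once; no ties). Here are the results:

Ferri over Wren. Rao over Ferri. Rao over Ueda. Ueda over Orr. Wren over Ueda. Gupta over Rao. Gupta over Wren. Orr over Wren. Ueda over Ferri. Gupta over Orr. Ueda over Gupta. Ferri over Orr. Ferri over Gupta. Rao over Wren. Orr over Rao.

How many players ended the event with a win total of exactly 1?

1

Win totals: Ueda 3, Gupta 3, Wren 1, Rao 3, Ferri 3, Orr 2.
Exactly 1: Wren — 1 player.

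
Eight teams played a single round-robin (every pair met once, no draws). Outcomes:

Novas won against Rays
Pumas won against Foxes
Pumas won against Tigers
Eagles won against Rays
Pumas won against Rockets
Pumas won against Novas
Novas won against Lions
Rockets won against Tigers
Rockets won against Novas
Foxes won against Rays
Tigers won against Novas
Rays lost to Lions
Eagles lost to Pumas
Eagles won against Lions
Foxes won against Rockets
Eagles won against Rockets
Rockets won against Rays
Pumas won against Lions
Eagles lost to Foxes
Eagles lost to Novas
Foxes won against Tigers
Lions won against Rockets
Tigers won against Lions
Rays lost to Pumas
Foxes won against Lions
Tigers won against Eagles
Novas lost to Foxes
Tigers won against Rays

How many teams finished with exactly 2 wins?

Win totals: Tigers 4, Eagles 3, Rays 0, Lions 2, Foxes 6, Pumas 7, Novas 3, Rockets 3.
Exactly 2: Lions — 1 team.

1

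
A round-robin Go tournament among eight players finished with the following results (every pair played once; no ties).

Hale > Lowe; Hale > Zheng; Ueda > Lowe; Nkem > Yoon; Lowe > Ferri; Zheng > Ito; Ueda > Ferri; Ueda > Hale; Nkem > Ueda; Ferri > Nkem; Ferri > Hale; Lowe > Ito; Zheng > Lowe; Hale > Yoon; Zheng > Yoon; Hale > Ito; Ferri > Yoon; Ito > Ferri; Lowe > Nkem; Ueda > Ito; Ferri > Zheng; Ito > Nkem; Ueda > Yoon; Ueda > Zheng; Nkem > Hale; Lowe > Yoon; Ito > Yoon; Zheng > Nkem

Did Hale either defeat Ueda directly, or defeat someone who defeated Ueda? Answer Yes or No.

Hale did not beat Ueda directly.
Hale beat Zheng, Ito, Lowe, Yoon, but each of them lost to Ueda. No two-step path.

No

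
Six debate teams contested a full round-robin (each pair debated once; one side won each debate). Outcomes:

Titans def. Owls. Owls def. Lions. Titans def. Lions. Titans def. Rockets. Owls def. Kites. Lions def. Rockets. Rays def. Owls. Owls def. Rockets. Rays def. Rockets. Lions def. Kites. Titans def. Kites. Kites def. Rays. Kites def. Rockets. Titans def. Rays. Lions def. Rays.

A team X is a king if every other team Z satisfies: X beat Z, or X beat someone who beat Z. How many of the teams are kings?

1

Rockets cannot reach Kites, Titans, Rays, Lions, Owls in two steps.
Kites cannot reach Titans, Lions in two steps.
Titans reaches everyone (king).
Rays cannot reach Titans in two steps.
Lions cannot reach Titans in two steps.
Owls cannot reach Titans in two steps.
Kings: Titans — 1.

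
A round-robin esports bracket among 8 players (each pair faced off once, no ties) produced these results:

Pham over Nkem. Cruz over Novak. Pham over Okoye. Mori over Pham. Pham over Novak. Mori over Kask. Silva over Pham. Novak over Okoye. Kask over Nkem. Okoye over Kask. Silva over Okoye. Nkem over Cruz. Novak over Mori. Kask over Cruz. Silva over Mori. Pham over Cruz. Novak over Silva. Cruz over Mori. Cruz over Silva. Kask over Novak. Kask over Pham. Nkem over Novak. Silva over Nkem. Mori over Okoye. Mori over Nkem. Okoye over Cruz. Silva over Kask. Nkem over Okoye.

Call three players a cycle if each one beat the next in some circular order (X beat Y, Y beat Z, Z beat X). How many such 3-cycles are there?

18

Win totals: Silva 5, Nkem 3, Cruz 3, Okoye 2, Pham 4, Novak 3, Kask 4, Mori 4.
A player with w wins dominates both others in C(w,2) triples; summing gives 10 + 3 + 3 + 1 + 6 + 3 + 6 + 6 = 38 transitive triples.
Total triples C(8,3) = 56, so cyclic triples = 56 − 38 = 18.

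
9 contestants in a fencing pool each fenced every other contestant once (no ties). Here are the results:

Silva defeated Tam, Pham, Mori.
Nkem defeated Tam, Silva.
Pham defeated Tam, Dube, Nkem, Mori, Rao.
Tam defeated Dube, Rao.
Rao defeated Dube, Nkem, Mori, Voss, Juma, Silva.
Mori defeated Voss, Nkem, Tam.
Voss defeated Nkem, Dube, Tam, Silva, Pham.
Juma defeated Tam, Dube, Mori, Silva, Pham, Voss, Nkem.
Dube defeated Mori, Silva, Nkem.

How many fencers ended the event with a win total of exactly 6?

Win totals: Tam 2, Silva 3, Rao 6, Pham 5, Nkem 2, Dube 3, Voss 5, Mori 3, Juma 7.
Exactly 6: Rao — 1 fencer.

1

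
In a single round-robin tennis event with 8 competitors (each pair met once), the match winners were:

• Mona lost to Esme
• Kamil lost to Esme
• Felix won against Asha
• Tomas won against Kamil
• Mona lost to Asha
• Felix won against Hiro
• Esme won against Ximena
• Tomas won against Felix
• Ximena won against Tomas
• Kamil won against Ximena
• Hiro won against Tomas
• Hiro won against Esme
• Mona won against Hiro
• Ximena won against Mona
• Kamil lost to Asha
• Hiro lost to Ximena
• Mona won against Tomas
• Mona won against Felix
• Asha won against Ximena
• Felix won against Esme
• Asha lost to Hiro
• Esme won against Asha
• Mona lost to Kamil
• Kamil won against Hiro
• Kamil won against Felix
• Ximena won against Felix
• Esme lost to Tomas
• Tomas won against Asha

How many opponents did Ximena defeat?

4

Ximena's results: beat Tomas, Mona, Hiro, Felix; lost to Esme, Kamil, Asha.
That is 4 wins.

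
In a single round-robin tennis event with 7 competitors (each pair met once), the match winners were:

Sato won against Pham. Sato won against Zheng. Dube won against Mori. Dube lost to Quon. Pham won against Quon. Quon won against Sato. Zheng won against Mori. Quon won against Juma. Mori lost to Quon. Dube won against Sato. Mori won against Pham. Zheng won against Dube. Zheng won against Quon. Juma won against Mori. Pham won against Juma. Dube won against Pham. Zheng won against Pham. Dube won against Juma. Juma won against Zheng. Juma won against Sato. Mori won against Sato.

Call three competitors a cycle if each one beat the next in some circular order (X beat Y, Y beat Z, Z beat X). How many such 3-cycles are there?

Win totals: Quon 4, Dube 4, Sato 2, Pham 2, Juma 3, Mori 2, Zheng 4.
A competitor with w wins dominates both others in C(w,2) triples; summing gives 6 + 6 + 1 + 1 + 3 + 1 + 6 = 24 transitive triples.
Total triples C(7,3) = 35, so cyclic triples = 35 − 24 = 11.

11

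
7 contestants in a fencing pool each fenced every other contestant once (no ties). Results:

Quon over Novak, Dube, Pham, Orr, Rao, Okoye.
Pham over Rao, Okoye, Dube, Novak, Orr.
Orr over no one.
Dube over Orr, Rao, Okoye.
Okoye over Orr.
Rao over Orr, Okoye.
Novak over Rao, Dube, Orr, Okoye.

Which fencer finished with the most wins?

Quon

Win totals: Pham 5, Orr 0, Novak 4, Okoye 1, Rao 2, Quon 6, Dube 3.
Quon leads with 6 wins (next highest: 5).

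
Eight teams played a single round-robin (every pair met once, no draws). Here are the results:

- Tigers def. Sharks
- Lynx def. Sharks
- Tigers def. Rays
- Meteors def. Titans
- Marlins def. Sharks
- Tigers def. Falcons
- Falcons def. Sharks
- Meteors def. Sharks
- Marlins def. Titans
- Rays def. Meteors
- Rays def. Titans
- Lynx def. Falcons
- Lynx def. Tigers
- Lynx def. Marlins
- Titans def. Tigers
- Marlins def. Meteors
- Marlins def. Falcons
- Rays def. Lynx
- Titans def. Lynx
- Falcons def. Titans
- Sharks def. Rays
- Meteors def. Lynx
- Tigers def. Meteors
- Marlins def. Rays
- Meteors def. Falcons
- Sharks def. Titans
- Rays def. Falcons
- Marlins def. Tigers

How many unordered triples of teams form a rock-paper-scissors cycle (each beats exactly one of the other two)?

14

Win totals: Falcons 2, Meteors 4, Sharks 2, Marlins 6, Rays 4, Tigers 4, Titans 2, Lynx 4.
A team with w wins dominates both others in C(w,2) triples; summing gives 1 + 6 + 1 + 15 + 6 + 6 + 1 + 6 = 42 transitive triples.
Total triples C(8,3) = 56, so cyclic triples = 56 − 42 = 14.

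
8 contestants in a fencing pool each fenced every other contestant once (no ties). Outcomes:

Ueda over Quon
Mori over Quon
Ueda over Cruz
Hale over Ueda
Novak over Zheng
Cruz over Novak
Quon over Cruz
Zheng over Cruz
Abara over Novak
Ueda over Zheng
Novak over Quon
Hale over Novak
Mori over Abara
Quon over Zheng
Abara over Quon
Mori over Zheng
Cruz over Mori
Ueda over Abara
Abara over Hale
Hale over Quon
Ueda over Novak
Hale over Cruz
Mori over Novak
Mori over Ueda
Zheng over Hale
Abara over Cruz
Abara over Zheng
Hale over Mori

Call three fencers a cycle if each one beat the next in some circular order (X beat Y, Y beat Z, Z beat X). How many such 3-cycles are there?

Win totals: Hale 5, Zheng 2, Quon 2, Novak 2, Ueda 5, Cruz 2, Abara 5, Mori 5.
A fencer with w wins dominates both others in C(w,2) triples; summing gives 10 + 1 + 1 + 1 + 10 + 1 + 10 + 10 = 44 transitive triples.
Total triples C(8,3) = 56, so cyclic triples = 56 − 44 = 12.

12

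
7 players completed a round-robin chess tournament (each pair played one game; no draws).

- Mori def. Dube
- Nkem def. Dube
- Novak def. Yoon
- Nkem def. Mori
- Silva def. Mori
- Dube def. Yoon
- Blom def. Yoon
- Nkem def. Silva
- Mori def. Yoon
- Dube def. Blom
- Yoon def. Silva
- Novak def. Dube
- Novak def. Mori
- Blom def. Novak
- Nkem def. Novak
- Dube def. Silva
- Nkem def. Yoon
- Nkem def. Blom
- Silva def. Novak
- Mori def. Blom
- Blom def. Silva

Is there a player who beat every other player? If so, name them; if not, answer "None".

Nkem has 6 wins out of 6 opponents — a perfect record.

Nkem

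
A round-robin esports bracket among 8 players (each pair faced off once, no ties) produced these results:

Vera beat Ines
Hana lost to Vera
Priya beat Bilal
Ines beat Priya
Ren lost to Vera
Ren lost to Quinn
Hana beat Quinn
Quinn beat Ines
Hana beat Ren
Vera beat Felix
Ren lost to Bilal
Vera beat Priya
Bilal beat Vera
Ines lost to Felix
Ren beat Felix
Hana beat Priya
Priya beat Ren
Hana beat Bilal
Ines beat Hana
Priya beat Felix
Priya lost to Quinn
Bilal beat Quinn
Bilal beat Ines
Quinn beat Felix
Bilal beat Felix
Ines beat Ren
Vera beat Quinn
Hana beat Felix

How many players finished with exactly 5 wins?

Win totals: Ren 1, Ines 3, Felix 1, Hana 5, Bilal 5, Vera 6, Priya 3, Quinn 4.
Exactly 5: Hana, Bilal — 2 players.

2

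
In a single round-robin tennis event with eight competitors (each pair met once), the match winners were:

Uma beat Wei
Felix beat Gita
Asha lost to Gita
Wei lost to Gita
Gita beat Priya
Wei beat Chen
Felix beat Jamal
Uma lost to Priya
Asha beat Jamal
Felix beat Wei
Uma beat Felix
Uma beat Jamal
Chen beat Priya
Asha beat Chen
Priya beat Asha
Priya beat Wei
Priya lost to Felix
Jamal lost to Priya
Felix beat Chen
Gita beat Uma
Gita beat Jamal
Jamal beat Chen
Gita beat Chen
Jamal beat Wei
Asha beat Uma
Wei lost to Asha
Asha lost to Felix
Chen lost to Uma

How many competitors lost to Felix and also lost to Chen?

Felix beat: Jamal, Chen, Gita, Priya, Wei, Asha.
Chen beat: Priya.
Both beat: Priya — 1.

1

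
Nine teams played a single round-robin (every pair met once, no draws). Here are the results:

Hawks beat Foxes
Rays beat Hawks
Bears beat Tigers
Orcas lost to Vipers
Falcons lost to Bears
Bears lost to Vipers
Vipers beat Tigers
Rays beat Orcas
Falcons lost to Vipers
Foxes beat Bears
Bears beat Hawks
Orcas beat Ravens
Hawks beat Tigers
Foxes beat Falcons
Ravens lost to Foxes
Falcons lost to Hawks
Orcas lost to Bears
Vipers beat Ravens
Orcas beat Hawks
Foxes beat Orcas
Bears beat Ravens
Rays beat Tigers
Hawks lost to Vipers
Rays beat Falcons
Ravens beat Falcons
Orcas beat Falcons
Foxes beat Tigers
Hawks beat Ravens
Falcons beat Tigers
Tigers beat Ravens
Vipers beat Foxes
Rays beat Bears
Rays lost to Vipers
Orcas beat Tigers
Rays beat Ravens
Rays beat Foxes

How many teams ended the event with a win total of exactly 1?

3

Win totals: Bears 5, Rays 7, Ravens 1, Falcons 1, Vipers 8, Hawks 4, Tigers 1, Orcas 4, Foxes 5.
Exactly 1: Ravens, Falcons, Tigers — 3 teams.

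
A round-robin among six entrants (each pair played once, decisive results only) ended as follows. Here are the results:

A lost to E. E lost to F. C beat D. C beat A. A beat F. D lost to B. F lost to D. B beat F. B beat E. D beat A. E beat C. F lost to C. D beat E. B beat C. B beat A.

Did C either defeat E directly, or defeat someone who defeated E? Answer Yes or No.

C did not beat E directly.
C beat A, D, F. Of those, D beat E.

Yes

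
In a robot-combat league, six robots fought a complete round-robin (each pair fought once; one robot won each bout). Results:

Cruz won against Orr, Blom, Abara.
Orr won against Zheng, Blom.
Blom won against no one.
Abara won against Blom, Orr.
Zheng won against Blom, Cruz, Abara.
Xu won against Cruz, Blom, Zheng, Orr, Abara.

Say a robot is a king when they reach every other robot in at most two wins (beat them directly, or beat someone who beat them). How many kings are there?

Blom cannot reach Abara, Zheng, Orr, Xu, Cruz in two steps.
Abara cannot reach Xu, Cruz in two steps.
Zheng cannot reach Xu in two steps.
Orr cannot reach Xu in two steps.
Xu reaches everyone (king).
Cruz cannot reach Xu in two steps.
Kings: Xu — 1.

1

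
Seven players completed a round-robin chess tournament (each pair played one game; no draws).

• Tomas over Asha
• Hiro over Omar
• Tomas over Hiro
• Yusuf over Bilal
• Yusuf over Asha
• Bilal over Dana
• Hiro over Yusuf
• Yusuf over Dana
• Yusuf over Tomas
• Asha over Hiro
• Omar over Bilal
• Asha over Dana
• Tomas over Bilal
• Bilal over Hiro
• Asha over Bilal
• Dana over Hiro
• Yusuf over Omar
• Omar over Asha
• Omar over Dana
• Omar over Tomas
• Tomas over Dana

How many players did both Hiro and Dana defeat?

0

Hiro beat: Omar, Yusuf.
Dana beat: Hiro.
No one was beaten by both.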